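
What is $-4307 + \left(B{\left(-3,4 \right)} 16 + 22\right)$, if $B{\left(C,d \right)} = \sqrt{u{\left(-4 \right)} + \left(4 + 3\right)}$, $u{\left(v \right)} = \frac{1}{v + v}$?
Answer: $-4285 + 4 \sqrt{110} \approx -4243.0$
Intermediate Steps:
$u{\left(v \right)} = \frac{1}{2 v}$
$B{\left(C,d \right)} = \frac{\sqrt{110}}{4}$ ($B{\left(C,d \right)} = \sqrt{\frac{1}{2 \left(-4\right)} + \left(4 + 3\right)} = \sqrt{\frac{1}{2} \left(- \frac{1}{4}\right) + 7} = \sqrt{- \frac{1}{8} + 7} = \sqrt{\frac{55}{8}} = \frac{\sqrt{110}}{4}$)
$-4307 + \left(B{\left(-3,4 \right)} 16 + 22\right) = -4307 + \left(\frac{\sqrt{110}}{4} \cdot 16 + 22\right) = -4307 + \left(4 \sqrt{110} + 22\right) = -4307 + \left(22 + 4 \sqrt{110}\right) = -4285 + 4 \sqrt{110}$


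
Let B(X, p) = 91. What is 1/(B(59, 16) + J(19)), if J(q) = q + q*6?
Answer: 1/224 ≈ 0.0044643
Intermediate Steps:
J(q) = 7*q (J(q) = q + 6*q = 7*q)
1/(B(59, 16) + J(19)) = 1/(91 + 7*19) = 1/(91 + 133) = 1/224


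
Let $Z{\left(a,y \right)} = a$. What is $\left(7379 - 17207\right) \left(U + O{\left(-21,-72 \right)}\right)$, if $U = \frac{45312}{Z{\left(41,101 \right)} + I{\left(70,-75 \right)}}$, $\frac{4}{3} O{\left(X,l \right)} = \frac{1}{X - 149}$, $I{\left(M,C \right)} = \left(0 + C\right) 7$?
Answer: $\frac{18927261171}{20570} \approx 9.2014 \cdot 10^{5}$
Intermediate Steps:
$I{\left(M,C \right)} = 7 C$ ($I{\left(M,C \right)} = C 7 = 7 C$)
$O{\left(X,l \right)} = \frac{3}{4 \left(-149 + X\right)}$ ($O{\left(X,l \right)} = \frac{3}{4 \left(X - 149\right)} = \frac{3}{4 \left(-149 + X\right)}$)
$U = - \frac{11328}{121}$ ($U = \frac{45312}{41 + 7 \left(-75\right)} = \frac{45312}{41 - 525} = \frac{45312}{-484} = 45312 \left(- \frac{1}{484}\right) = - \frac{11328}{121} \approx -93.62$)
$\left(7379 - 17207\right) \left(U + O{\left(-21,-72 \right)}\right) = \left(7379 - 17207\right) \left(- \frac{11328}{121} + \frac{3}{4 \left(-149 - 21\right)}\right) = \left(7379 - 17207\right) \left(- \frac{11328}{121} + \frac{3}{4 \left(-170\right)}\right) = \left(7379 - 17207\right) \left(- \frac{11328}{121} + \frac{3}{4} \left(- \frac{1}{170}\right)\right) = - 9828 \left(- \frac{11328}{121} - \frac{3}{680}\right) = \left(-9828\right) \left(- \frac{7703403}{82280}\right) = \frac{18927261171}{20570}$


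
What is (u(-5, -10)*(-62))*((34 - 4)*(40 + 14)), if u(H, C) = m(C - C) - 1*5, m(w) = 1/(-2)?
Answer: 552420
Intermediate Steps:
m(w) = -1/2
u(H, C) = -11/2 (u(H, C) = -1/2 - 1*5 = -1/2 - 5 = -11/2)
(u(-5, -10)*(-62))*((34 - 4)*(40 + 14)) = (-11/2*(-62))*((34 - 4)*(40 + 14)) = 341*(30*54) = 341*1620 = 552420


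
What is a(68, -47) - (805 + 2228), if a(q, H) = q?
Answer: -2965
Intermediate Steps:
a(68, -47) - (805 + 2228) = 68 - (805 + 2228) = 68 - 1*3033 = 68 - 3033 = -2965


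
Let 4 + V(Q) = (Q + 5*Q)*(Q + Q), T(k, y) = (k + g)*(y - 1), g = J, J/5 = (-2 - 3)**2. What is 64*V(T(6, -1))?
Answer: 52718336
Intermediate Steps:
J = 125 (J = 5*(-2 - 3)**2 = 5*(-5)**2 = 5*25 = 125)
g = 125
T(k, y) = (-1 + y)*(125 + k) (T(k, y) = (k + 125)*(y - 1) = (125 + k)*(-1 + y) = (-1 + y)*(125 + k))
V(Q) = -4 + 12*Q**2 (V(Q) = -4 + (Q + 5*Q)*(Q + Q) = -4 + (6*Q)*(2*Q) = -4 + 12*Q**2)
64*V(T(6, -1)) = 64*(-4 + 12*(-125 - 1*6 + 125*(-1) + 6*(-1))**2) = 64*(-4 + 12*(-125 - 6 - 125 - 6)**2) = 64*(-4 + 12*(-262)**2) = 64*(-4 + 12*68644) = 64*(-4 + 823728) = 64*823724 = 52718336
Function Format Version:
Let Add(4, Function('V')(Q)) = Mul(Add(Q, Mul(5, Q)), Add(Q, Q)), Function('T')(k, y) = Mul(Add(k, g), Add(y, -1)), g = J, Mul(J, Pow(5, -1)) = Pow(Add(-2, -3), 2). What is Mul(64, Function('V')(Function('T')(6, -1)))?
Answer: 52718336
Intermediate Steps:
J = 125 (J = Mul(5, Pow(Add(-2, -3), 2)) = Mul(5, Pow(-5, 2)) = Mul(5, 25) = 125)
g = 125
Function('T')(k, y) = Mul(Add(-1, y), Add(125, k)) (Function('T')(k, y) = Mul(Add(k, 125), Add(y, -1)) = Mul(Add(125, k), Add(-1, y)) = Mul(Add(-1, y), Add(125, k)))
Function('V')(Q) = Add(-4, Mul(12, Pow(Q, 2))) (Function('V')(Q) = Add(-4, Mul(Add(Q, Mul(5, Q)), Add(Q, Q))) = Add(-4, Mul(Mul(6, Q), Mul(2, Q))) = Add(-4, Mul(12, Pow(Q, 2))))
Mul(64, Function('V')(Function('T')(6, -1))) = Mul(64, Add(-4, Mul(12, Pow(Add(-125, Mul(-1, 6), Mul(125, -1), Mul(6, -1)), 2)))) = Mul(64, Add(-4, Mul(12, Pow(Add(-125, -6, -125, -6), 2)))) = Mul(64, Add(-4, Mul(12, Pow(-262, 2)))) = Mul(64, Add(-4, Mul(12, 68644))) = Mul(64, Add(-4, 823728)) = Mul(64, 823724) = 52718336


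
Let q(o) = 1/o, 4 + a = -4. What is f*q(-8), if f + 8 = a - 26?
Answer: 21/4 ≈ 5.2500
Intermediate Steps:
a = -8 (a = -4 - 4 = -8)
f = -42 (f = -8 + (-8 - 26) = -8 - 34 = -42)
f*q(-8) = -42/(-8) = -42*(-⅛) = 21/4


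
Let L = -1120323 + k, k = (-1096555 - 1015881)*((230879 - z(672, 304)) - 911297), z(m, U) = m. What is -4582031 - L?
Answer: -1438762496948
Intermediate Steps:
k = 1438759035240 (k = (-1096555 - 1015881)*((230879 - 1*672) - 911297) = -2112436*((230879 - 672) - 911297) = -2112436*(230207 - 911297) = -2112436*(-681090) = 1438759035240)
L = 1438757914917 (L = -1120323 + 1438759035240 = 1438757914917)
-4582031 - L = -4582031 - 1*1438757914917 = -4582031 - 1438757914917 = -1438762496948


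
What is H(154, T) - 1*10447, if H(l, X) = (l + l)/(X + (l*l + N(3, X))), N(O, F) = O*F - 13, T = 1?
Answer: -247666721/23707 ≈ -10447.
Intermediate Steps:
N(O, F) = -13 + F*O (N(O, F) = F*O - 13 = -13 + F*O)
H(l, X) = 2*l/(-13 + l² + 4*X) (H(l, X) = (l + l)/(X + (l*l + (-13 + X*3))) = (2*l)/(X + (l² + (-13 + 3*X))) = (2*l)/(X + (-13 + l² + 3*X)) = (2*l)/(-13 + l² + 4*X) = 2*l/(-13 + l² + 4*X))
H(154, T) - 1*10447 = 2*154/(-13 + 154² + 4*1) - 1*10447 = 2*154/(-13 + 23716 + 4) - 10447 = 2*154/23707 - 10447 = 2*154*(1/23707) - 10447 = 308/23707 - 10447 = -247666721/23707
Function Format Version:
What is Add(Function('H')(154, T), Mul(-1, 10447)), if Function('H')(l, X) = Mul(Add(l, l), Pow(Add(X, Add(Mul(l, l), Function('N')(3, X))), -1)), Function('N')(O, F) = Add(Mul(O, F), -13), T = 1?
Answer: Rational(-247666721, 23707) ≈ -10447.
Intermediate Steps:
Function('N')(O, F) = Add(-13, Mul(F, O)) (Function('N')(O, F) = Add(Mul(F, O), -13) = Add(-13, Mul(F, O)))
Function('H')(l, X) = Mul(2, l, Pow(Add(-13, Pow(l, 2), Mul(4, X)), -1)) (Function('H')(l, X) = Mul(Add(l, l), Pow(Add(X, Add(Mul(l, l), Add(-13, Mul(X, 3)))), -1)) = Mul(Mul(2, l), Pow(Add(X, Add(Pow(l, 2), Add(-13, Mul(3, X)))), -1)) = Mul(Mul(2, l), Pow(Add(X, Add(-13, Pow(l, 2), Mul(3, X))), -1)) = Mul(Mul(2, l), Pow(Add(-13, Pow(l, 2), Mul(4, X)), -1)) = Mul(2, l, Pow(Add(-13, Pow(l, 2), Mul(4, X)), -1)))
Add(Function('H')(154, T), Mul(-1, 10447)) = Add(Mul(2, 154, Pow(Add(-13, Pow(154, 2), Mul(4, 1)), -1)), Mul(-1, 10447)) = Add(Mul(2, 154, Pow(Add(-13, 23716, 4), -1)), -10447) = Add(Mul(2, 154, Pow(23707, -1)), -10447) = Add(Mul(2, 154, Rational(1, 23707)), -10447) = Add(Rational(308, 23707), -10447) = Rational(-247666721, 23707)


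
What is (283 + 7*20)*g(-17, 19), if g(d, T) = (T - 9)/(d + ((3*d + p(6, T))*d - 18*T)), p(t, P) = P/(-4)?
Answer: 1128/157 ≈ 7.1847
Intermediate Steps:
p(t, P) = -P/4 (p(t, P) = P*(-1/4) = -P/4)
g(d, T) = (-9 + T)/(d - 18*T + d*(3*d - T/4)) (g(d, T) = (T - 9)/(d + ((3*d - T/4)*d - 18*T)) = (-9 + T)/(d + (d*(3*d - T/4) - 18*T)) = (-9 + T)/(d + (-18*T + d*(3*d - T/4))) = (-9 + T)/(d - 18*T + d*(3*d - T/4)))
(283 + 7*20)*g(-17, 19) = (283 + 7*20)*(4*(-9 + 19)/(-72*19 + 4*(-17) + 12*(-17)**2 - 1*19*(-17))) = (283 + 140)*(4*10/(-1368 - 68 + 12*289 + 323)) = 423*(4*10/(-1368 - 68 + 3468 + 323)) = 423*(4*10/2355) = 423*(4*(1/2355)*10) = 423*(8/471) = 1128/157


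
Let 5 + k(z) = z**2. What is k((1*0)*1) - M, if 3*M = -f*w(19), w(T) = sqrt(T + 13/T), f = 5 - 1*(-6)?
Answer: -5 + 11*sqrt(7106)/57 ≈ 11.268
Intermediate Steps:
f = 11 (f = 5 + 6 = 11)
k(z) = -5 + z**2
M = -11*sqrt(7106)/57 (M = (-11*sqrt(19 + 13/19))/3 = (-11*sqrt(374/19))/3 = (-11*sqrt(7106)/19)/3 = -11*sqrt(7106)/57 ≈ -16.268)
k((1*0)*1) - M = (-5 + ((1*0)*1)**2) - (-11)*sqrt(7106)/57 = (-5 + (0*1)**2) + 11*sqrt(7106)/57 = (-5 + 0**2) + 11*sqrt(7106)/57 = (-5 + 0) + 11*sqrt(7106)/57 = -5 + 11*sqrt(7106)/57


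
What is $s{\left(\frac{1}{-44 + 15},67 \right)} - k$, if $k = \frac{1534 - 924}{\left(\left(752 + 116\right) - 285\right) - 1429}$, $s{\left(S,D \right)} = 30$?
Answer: $\frac{12995}{423} \approx 30.721$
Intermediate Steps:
$k = - \frac{305}{423}$ ($k = \frac{610}{\left(868 - 285\right) - 1429} = \frac{610}{583 - 1429} = \frac{610}{-846} = 610 \left(- \frac{1}{846}\right) = - \frac{305}{423} \approx -0.72104$)
$s{\left(\frac{1}{-44 + 15},67 \right)} - k = 30 - - \frac{305}{423} = 30 + \frac{305}{423} = \frac{12995}{423}$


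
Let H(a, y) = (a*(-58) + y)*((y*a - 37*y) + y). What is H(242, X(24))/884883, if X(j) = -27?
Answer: 26072802/294961 ≈ 88.394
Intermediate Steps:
H(a, y) = (y - 58*a)*(-36*y + a*y) (H(a, y) = (-58*a + y)*((a*y - 37*y) + y) = (y - 58*a)*((-37*y + a*y) + y) = (y - 58*a)*(-36*y + a*y))
H(242, X(24))/884883 = -27*(-58*242² - 36*(-27) + 2088*242 + 242*(-27))/884883 = -27*(-58*58564 + 972 + 505296 - 6534)*(1/884883) = -27*(-3396712 + 972 + 505296 - 6534)*(1/884883) = -27*(-2896978)*(1/884883) = 78218406*(1/884883) = 26072802/294961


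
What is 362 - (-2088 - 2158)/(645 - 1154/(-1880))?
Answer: 223680714/606877 ≈ 368.58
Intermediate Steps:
362 - (-2088 - 2158)/(645 - 1154/(-1880)) = 362 - (-4246)/(645 - 1154*(-1/1880)) = 362 - (-4246)/(645 + 577/940) = 362 - (-4246)/606877/940 = 362 - (-4246)*940/606877 = 362 - 1*(-3991240/606877) = 362 + 3991240/606877 = 223680714/606877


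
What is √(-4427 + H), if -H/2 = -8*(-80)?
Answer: I*√5707 ≈ 75.545*I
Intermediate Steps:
H = -1280 (H = -(-16)*(-80) = -2*640 = -1280)
√(-4427 + H) = √(-4427 - 1280) = √(-5707) = I*√5707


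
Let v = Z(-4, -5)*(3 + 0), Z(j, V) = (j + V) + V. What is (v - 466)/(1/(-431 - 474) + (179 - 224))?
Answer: 229870/20363 ≈ 11.289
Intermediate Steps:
Z(j, V) = j + 2*V (Z(j, V) = (V + j) + V = j + 2*V)
v = -42 (v = (-4 + 2*(-5))*(3 + 0) = (-4 - 10)*3 = -14*3 = -42)
(v - 466)/(1/(-431 - 474) + (179 - 224)) = (-42 - 466)/(1/(-431 - 474) + (179 - 224)) = -508/(1/(-905) - 45) = -508/(-1/905 - 45) = -508/(-40726/905) = -508*(-905/40726) = 229870/20363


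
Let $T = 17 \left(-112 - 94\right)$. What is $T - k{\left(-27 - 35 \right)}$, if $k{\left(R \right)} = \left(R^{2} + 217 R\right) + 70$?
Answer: $6038$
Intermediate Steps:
$k{\left(R \right)} = 70 + R^{2} + 217 R$
$T = -3502$ ($T = 17 \left(-206\right) = -3502$)
$T - k{\left(-27 - 35 \right)} = -3502 - \left(70 + \left(-27 - 35\right)^{2} + 217 \left(-27 - 35\right)\right) = -3502 - \left(70 + \left(-62\right)^{2} + 217 \left(-62\right)\right) = -3502 - \left(70 + 3844 - 13454\right) = -3502 - -9540 = -3502 + 9540 = 6038$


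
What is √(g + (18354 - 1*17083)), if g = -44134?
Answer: I*√42863 ≈ 207.03*I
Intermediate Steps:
√(g + (18354 - 1*17083)) = √(-44134 + (18354 - 1*17083)) = √(-44134 + (18354 - 17083)) = √(-44134 + 1271) = √(-42863) = I*√42863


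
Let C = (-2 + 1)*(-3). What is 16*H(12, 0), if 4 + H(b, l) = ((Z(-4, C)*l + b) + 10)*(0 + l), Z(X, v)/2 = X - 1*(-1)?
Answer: -64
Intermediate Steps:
C = 3 (C = -1*(-3) = 3)
Z(X, v) = 2 + 2*X (Z(X, v) = 2*(X - 1*(-1)) = 2*(X + 1) = 2*(1 + X) = 2 + 2*X)
H(b, l) = -4 + l*(10 + b - 6*l) (H(b, l) = -4 + (((2 + 2*(-4))*l + b) + 10)*(0 + l) = -4 + (((2 - 8)*l + b) + 10)*l = -4 + ((-6*l + b) + 10)*l = -4 + ((b - 6*l) + 10)*l = -4 + (10 + b - 6*l)*l = -4 + l*(10 + b - 6*l))
16*H(12, 0) = 16*(-4 - 6*0**2 + 10*0 + 12*0) = 16*(-4 - 6*0 + 0 + 0) = 16*(-4 + 0 + 0 + 0) = 16*(-4) = -64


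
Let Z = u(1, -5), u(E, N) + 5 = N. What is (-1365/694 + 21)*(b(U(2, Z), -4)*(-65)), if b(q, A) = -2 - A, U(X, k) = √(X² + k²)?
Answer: -858585/347 ≈ -2474.3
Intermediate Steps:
u(E, N) = -5 + N
Z = -10 (Z = -5 - 5 = -10)
(-1365/694 + 21)*(b(U(2, Z), -4)*(-65)) = (-1365/694 + 21)*((-2 - 1*(-4))*(-65)) = (-1365*1/694 + 21)*((-2 + 4)*(-65)) = (-1365/694 + 21)*(2*(-65)) = (13209/694)*(-130) = -858585/347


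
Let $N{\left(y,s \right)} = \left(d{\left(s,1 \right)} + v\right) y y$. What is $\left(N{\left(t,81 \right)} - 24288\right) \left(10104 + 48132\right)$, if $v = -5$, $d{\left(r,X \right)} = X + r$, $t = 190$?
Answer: $160464173232$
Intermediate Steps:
$N{\left(y,s \right)} = y^{2} \left(-4 + s\right)$ ($N{\left(y,s \right)} = \left(\left(1 + s\right) - 5\right) y y = \left(-4 + s\right) y^{2} = y^{2} \left(-4 + s\right)$)
$\left(N{\left(t,81 \right)} - 24288\right) \left(10104 + 48132\right) = \left(190^{2} \left(-4 + 81\right) - 24288\right) \left(10104 + 48132\right) = \left(36100 \cdot 77 - 24288\right) 58236 = \left(2779700 - 24288\right) 58236 = 2755412 \cdot 58236 = 160464173232$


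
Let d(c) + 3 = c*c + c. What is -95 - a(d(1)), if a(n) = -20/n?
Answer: -115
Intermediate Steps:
d(c) = -3 + c + c**2 (d(c) = -3 + (c*c + c) = -3 + (c**2 + c) = -3 + (c + c**2) = -3 + c + c**2)
-95 - a(d(1)) = -95 - (-20)/(-3 + 1 + 1**2) = -95 - (-20)/(-3 + 1 + 1) = -95 - (-20)/(-1) = -95 - (-20)*(-1) = -95 - 1*20 = -95 - 20 = -115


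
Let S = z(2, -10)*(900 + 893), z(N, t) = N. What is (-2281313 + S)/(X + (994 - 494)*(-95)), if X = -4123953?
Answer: 2277727/4171453 ≈ 0.54603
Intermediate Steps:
S = 3586 (S = 2*(900 + 893) = 2*1793 = 3586)
(-2281313 + S)/(X + (994 - 494)*(-95)) = (-2281313 + 3586)/(-4123953 + (994 - 494)*(-95)) = -2277727/(-4123953 + 500*(-95)) = -2277727/(-4123953 - 47500) = -2277727/(-4171453) = -2277727*(-1/4171453) = 2277727/4171453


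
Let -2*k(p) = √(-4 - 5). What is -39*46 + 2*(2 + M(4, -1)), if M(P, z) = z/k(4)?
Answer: -1790 - 4*I/3 ≈ -1790.0 - 1.3333*I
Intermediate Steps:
k(p) = -3*I/2 (k(p) = -√(-4 - 5)/2 = -3*I/2)
M(P, z) = 2*I*z/3 (M(P, z) = z/((-3*I/2)) = z*(2*I/3) = 2*I*z/3)
-39*46 + 2*(2 + M(4, -1)) = -39*46 + 2*(2 + (⅔)*I*(-1)) = -1794 + 2*(2 - 2*I/3) = -1794 + (4 - 4*I/3) = -1790 - 4*I/3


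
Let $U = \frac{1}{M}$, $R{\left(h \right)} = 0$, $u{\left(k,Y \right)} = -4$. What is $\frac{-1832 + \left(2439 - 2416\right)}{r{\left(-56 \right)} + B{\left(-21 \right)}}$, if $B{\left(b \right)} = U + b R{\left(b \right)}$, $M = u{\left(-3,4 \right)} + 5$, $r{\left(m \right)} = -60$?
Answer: $\frac{1809}{59} \approx 30.661$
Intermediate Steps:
$M = 1$ ($M = -4 + 5 = 1$)
$U = 1$ ($U = 1^{-1} = 1$)
$B{\left(b \right)} = 1$ ($B{\left(b \right)} = 1 + b 0 = 1 + 0 = 1$)
$\frac{-1832 + \left(2439 - 2416\right)}{r{\left(-56 \right)} + B{\left(-21 \right)}} = \frac{-1832 + \left(2439 - 2416\right)}{-60 + 1} = \frac{-1832 + 23}{-59} = \left(-1809\right) \left(- \frac{1}{59}\right) = \frac{1809}{59}$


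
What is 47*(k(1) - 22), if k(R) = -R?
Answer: -1081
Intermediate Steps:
47*(k(1) - 22) = 47*(-1*1 - 22) = 47*(-1 - 22) = 47*(-23) = -1081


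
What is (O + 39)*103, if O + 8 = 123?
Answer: 15862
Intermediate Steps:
O = 115 (O = -8 + 123 = 115)
(O + 39)*103 = (115 + 39)*103 = 154*103 = 15862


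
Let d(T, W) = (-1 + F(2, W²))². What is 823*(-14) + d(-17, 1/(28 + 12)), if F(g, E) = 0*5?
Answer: -11521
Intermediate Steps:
F(g, E) = 0
d(T, W) = 1 (d(T, W) = (-1 + 0)² = (-1)² = 1)
823*(-14) + d(-17, 1/(28 + 12)) = 823*(-14) + 1 = -11522 + 1 = -11521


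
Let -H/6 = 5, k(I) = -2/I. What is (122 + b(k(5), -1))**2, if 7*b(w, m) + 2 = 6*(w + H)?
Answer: 11209104/1225 ≈ 9150.3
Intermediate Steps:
H = -30 (H = -6*5 = -30)
b(w, m) = -26 + 6*w/7 (b(w, m) = -2/7 + (6*(w - 30))/7 = -2/7 + (6*(-30 + w))/7 = -2/7 + (-180 + 6*w)/7 = -2/7 + (-180/7 + 6*w/7) = -26 + 6*w/7)
(122 + b(k(5), -1))**2 = (122 + (-26 + 6*(-2/5)/7))**2 = (122 + (-26 + 6*(-2*1/5)/7))**2 = (122 + (-26 + (6/7)*(-2/5)))**2 = (122 + (-26 - 12/35))**2 = (122 - 922/35)**2 = (3348/35)**2 = 11209104/1225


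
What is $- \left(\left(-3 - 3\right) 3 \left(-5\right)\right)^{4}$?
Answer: $-65610000$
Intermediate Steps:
$- \left(\left(-3 - 3\right) 3 \left(-5\right)\right)^{4} = - \left(\left(-6\right) 3 \left(-5\right)\right)^{4} = - \left(\left(-18\right) \left(-5\right)\right)^{4} = - 90^{4} = \left(-1\right) 65610000 = -65610000$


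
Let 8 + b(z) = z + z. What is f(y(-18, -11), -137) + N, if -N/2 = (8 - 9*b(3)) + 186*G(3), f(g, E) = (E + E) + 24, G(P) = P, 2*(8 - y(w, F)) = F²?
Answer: -1418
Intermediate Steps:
y(w, F) = 8 - F²/2
b(z) = -8 + 2*z (b(z) = -8 + (z + z) = -8 + 2*z)
f(g, E) = 24 + 2*E (f(g, E) = 2*E + 24 = 24 + 2*E)
N = -1168 (N = -2*((8 - 9*(-8 + 2*3)) + 186*3) = -2*((8 - 9*(-8 + 6)) + 558) = -2*((8 - 9*(-2)) + 558) = -2*((8 + 18) + 558) = -2*(26 + 558) = -2*584 = -1168)
f(y(-18, -11), -137) + N = (24 + 2*(-137)) - 1168 = (24 - 274) - 1168 = -250 - 1168 = -1418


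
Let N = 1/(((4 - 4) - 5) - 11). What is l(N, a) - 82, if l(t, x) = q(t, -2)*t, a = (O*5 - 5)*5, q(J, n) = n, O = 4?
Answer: -655/8 ≈ -81.875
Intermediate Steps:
N = -1/16 (N = 1/((0 - 5) - 11) = 1/(-5 - 11) = 1/(-16) = -1/16 ≈ -0.062500)
a = 75 (a = (4*5 - 5)*5 = (20 - 5)*5 = 15*5 = 75)
l(t, x) = -2*t
l(N, a) - 82 = -2*(-1/16) - 82 = ⅛ - 82 = -655/8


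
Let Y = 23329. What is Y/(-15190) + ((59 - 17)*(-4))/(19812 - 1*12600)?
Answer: -14233389/9129190 ≈ -1.5591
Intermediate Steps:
Y/(-15190) + ((59 - 17)*(-4))/(19812 - 1*12600) = 23329/(-15190) + ((59 - 17)*(-4))/(19812 - 1*12600) = 23329*(-1/15190) + (42*(-4))/(19812 - 12600) = -23329/15190 - 168/7212 = -23329/15190 - 168*1/7212 = -23329/15190 - 14/601 = -14233389/9129190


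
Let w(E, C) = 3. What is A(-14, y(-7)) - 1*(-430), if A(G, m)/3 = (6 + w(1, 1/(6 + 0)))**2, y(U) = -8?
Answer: 673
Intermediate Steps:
A(G, m) = 243 (A(G, m) = 3*(6 + 3)**2 = 3*9**2 = 3*81 = 243)
A(-14, y(-7)) - 1*(-430) = 243 - 1*(-430) = 243 + 430 = 673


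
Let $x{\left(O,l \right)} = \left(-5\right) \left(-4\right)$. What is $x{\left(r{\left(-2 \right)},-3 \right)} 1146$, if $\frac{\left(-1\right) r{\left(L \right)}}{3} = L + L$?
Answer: $22920$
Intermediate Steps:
$r{\left(L \right)} = - 6 L$ ($r{\left(L \right)} = - 3 \left(L + L\right) = - 3 \cdot 2 L = - 6 L$)
$x{\left(O,l \right)} = 20$
$x{\left(r{\left(-2 \right)},-3 \right)} 1146 = 20 \cdot 1146 = 22920$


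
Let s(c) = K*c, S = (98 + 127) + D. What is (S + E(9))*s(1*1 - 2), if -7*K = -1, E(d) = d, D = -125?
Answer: -109/7 ≈ -15.571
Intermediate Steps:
K = ⅐ (K = -⅐*(-1) = ⅐ ≈ 0.14286)
S = 100 (S = (98 + 127) - 125 = 225 - 125 = 100)
s(c) = c/7
(S + E(9))*s(1*1 - 2) = (100 + 9)*((1*1 - 2)/7) = 109*((1 - 2)/7) = 109*((⅐)*(-1)) = 109*(-⅐) = -109/7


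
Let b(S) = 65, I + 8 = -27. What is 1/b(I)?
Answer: 1/65 ≈ 0.015385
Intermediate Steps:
I = -35 (I = -8 - 27 = -35)
1/b(I) = 1/65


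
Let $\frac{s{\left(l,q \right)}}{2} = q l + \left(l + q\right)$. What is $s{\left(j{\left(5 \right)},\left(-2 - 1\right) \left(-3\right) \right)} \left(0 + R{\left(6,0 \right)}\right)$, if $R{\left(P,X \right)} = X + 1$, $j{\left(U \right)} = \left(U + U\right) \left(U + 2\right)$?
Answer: $1418$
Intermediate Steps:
$j{\left(U \right)} = 2 U \left(2 + U\right)$
$R{\left(P,X \right)} = 1 + X$
$s{\left(l,q \right)} = 2 l + 2 q + 2 l q$ ($s{\left(l,q \right)} = 2 \left(q l + \left(l + q\right)\right) = 2 \left(l q + \left(l + q\right)\right) = 2 \left(l + q + l q\right) = 2 l + 2 q + 2 l q$)
$s{\left(j{\left(5 \right)},\left(-2 - 1\right) \left(-3\right) \right)} \left(0 + R{\left(6,0 \right)}\right) = \left(2 \cdot 2 \cdot 5 \left(2 + 5\right) + 2 \left(-2 - 1\right) \left(-3\right) + 2 \cdot 2 \cdot 5 \left(2 + 5\right) \left(-2 - 1\right) \left(-3\right)\right) \left(0 + \left(1 + 0\right)\right) = \left(2 \cdot 2 \cdot 5 \cdot 7 + 2 \left(\left(-3\right) \left(-3\right)\right) + 2 \cdot 2 \cdot 5 \cdot 7 \left(\left(-3\right) \left(-3\right)\right)\right) \left(0 + 1\right) = \left(2 \cdot 70 + 2 \cdot 9 + 2 \cdot 70 \cdot 9\right) 1 = \left(140 + 18 + 1260\right) 1 = 1418 \cdot 1 = 1418$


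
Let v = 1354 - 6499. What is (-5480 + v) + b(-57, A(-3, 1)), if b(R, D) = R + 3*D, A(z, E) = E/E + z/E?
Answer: -10688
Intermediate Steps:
A(z, E) = 1 + z/E
v = -5145
(-5480 + v) + b(-57, A(-3, 1)) = (-5480 - 5145) + (-57 + 3*((1 - 3)/1)) = -10625 + (-57 + 3*(1*(-2))) = -10625 + (-57 + 3*(-2)) = -10625 + (-57 - 6) = -10625 - 63 = -10688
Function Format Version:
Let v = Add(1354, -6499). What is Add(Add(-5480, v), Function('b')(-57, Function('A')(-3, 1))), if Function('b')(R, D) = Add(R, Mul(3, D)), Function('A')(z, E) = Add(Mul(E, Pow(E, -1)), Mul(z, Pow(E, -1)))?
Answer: -10688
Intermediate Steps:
Function('A')(z, E) = Add(1, Mul(z, Pow(E, -1)))
v = -5145
Add(Add(-5480, v), Function('b')(-57, Function('A')(-3, 1))) = Add(Add(-5480, -5145), Add(-57, Mul(3, Mul(Pow(1, -1), Add(1, -3))))) = Add(-10625, Add(-57, Mul(3, Mul(1, -2)))) = Add(-10625, Add(-57, Mul(3, -2))) = Add(-10625, Add(-57, -6)) = Add(-10625, -63) = -10688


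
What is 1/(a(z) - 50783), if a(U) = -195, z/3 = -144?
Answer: -1/50978 ≈ -1.9616e-5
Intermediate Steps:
z = -432 (z = 3*(-144) = -432)
1/(a(z) - 50783) = 1/(-195 - 50783) = 1/(-50978) = -1/50978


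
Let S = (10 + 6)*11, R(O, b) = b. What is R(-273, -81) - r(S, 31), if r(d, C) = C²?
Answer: -1042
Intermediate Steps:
S = 176 (S = 16*11 = 176)
R(-273, -81) - r(S, 31) = -81 - 1*31² = -81 - 1*961 = -81 - 961 = -1042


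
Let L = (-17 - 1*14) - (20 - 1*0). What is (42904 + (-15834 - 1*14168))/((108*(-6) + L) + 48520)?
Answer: 12902/47821 ≈ 0.26980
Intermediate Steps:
L = -51 (L = (-17 - 14) - (20 + 0) = -31 - 1*20 = -31 - 20 = -51)
(42904 + (-15834 - 1*14168))/((108*(-6) + L) + 48520) = (42904 + (-15834 - 1*14168))/((108*(-6) - 51) + 48520) = (42904 + (-15834 - 14168))/((-648 - 51) + 48520) = (42904 - 30002)/(-699 + 48520) = 12902/47821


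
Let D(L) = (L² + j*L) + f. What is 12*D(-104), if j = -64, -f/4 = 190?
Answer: 200544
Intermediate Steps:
f = -760 (f = -4*190 = -760)
D(L) = -760 + L² - 64*L (D(L) = (L² - 64*L) - 760 = -760 + L² - 64*L)
12*D(-104) = 12*(-760 + (-104)² - 64*(-104)) = 12*(-760 + 10816 + 6656) = 12*16712 = 200544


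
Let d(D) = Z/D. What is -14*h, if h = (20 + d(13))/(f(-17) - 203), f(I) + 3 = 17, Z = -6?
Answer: 508/351 ≈ 1.4473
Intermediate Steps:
f(I) = 14 (f(I) = -3 + 17 = 14)
d(D) = -6/D
h = -254/2457 (h = (20 - 6/13)/(14 - 203) = (20 - 6*1/13)/(-189) = (20 - 6/13)*(-1/189) = (254/13)*(-1/189) = -254/2457 ≈ -0.10338)
-14*h = -14*(-254/2457) = 508/351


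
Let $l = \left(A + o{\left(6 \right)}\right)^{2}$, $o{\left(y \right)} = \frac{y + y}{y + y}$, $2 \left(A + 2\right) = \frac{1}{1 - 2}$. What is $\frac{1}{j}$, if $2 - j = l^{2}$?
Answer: $- \frac{16}{49} \approx -0.32653$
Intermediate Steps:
$A = - \frac{5}{2}$ ($A = -2 + \frac{1}{2 \left(1 - 2\right)} = -2 + \frac{1}{2 \left(-1\right)} = -2 + \frac{1}{2} \left(-1\right) = -2 - \frac{1}{2} = - \frac{5}{2} \approx -2.5$)
$o{\left(y \right)} = 1$ ($o{\left(y \right)} = \frac{2 y}{2 y} = 2 y \frac{1}{2 y} = 1$)
$l = \frac{9}{4}$ ($l = \left(- \frac{5}{2} + 1\right)^{2} = \left(- \frac{3}{2}\right)^{2} = \frac{9}{4} \approx 2.25$)
$j = - \frac{49}{16}$ ($j = 2 - \left(\frac{9}{4}\right)^{2} = 2 - \frac{81}{16} = - \frac{49}{16} \approx -3.0625$)
$\frac{1}{j} = \frac{1}{- \frac{49}{16}} = - \frac{16}{49}$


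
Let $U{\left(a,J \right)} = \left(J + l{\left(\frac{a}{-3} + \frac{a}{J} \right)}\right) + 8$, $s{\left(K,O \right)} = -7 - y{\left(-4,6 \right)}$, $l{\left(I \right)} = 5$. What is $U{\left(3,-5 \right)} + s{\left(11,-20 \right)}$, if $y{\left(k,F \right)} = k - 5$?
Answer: $10$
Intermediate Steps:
$y{\left(k,F \right)} = -5 + k$
$s{\left(K,O \right)} = 2$ ($s{\left(K,O \right)} = -7 - \left(-5 - 4\right) = -7 - -9 = -7 + 9 = 2$)
$U{\left(a,J \right)} = 13 + J$ ($U{\left(a,J \right)} = \left(J + 5\right) + 8 = \left(5 + J\right) + 8 = 13 + J$)
$U{\left(3,-5 \right)} + s{\left(11,-20 \right)} = \left(13 - 5\right) + 2 = 8 + 2 = 10$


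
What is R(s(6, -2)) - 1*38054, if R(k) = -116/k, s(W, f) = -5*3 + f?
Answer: -646802/17 ≈ -38047.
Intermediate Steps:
s(W, f) = -15 + f
R(s(6, -2)) - 1*38054 = -116/(-15 - 2) - 1*38054 = -116/(-17) - 38054 = -116*(-1/17) - 38054 = 116/17 - 38054 = -646802/17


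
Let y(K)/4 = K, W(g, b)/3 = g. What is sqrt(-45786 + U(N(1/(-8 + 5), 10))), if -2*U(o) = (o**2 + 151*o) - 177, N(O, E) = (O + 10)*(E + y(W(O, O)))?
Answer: I*sqrt(207034)/2 ≈ 227.5*I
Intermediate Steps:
W(g, b) = 3*g
y(K) = 4*K
N(O, E) = (10 + O)*(E + 12*O) (N(O, E) = (O + 10)*(E + 4*(3*O)) = (10 + O)*(E + 12*O))
U(o) = 177/2 - 151*o/2 - o**2/2 (U(o) = -((o**2 + 151*o) - 177)/2 = -(-177 + o**2 + 151*o)/2 = 177/2 - 151*o/2 - o**2/2)
sqrt(-45786 + U(N(1/(-8 + 5), 10))) = sqrt(-45786 + (177/2 - 151*(10*10 + 12*(1/(-8 + 5))**2 + 120/(-8 + 5) + 10/(-8 + 5))/2 - (10*10 + 12*(1/(-8 + 5))**2 + 120/(-8 + 5) + 10/(-8 + 5))**2/2)) = sqrt(-45786 + (177/2 - 151*(100 + 12*(1/(-3))**2 + 120/(-3) + 10/(-3))/2 - (100 + 12*(1/(-3))**2 + 120/(-3) + 10/(-3))**2/2)) = sqrt(-45786 + (177/2 - 151*(100 + 12*(-1/3)**2 + 120*(-1/3) + 10*(-1/3))/2 - (100 + 12*(-1/3)**2 + 120*(-1/3) + 10*(-1/3))**2/2)) = sqrt(-45786 + (177/2 - 151*(100 + 12*(1/9) - 40 - 10/3)/2 - (100 + 12*(1/9) - 40 - 10/3)**2/2)) = sqrt(-45786 + (177/2 - 151*(100 + 4/3 - 40 - 10/3)/2 - (100 + 4/3 - 40 - 10/3)**2/2)) = sqrt(-45786 + (177/2 - 151/2*58 - 1/2*58**2)) = sqrt(-45786 + (177/2 - 4379 - 1/2*3364)) = sqrt(-45786 + (177/2 - 4379 - 1682)) = sqrt(-45786 - 11945/2) = sqrt(-103517/2) = I*sqrt(207034)/2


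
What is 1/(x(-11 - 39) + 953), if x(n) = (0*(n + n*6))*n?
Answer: 1/953 ≈ 0.0010493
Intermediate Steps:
x(n) = 0 (x(n) = (0*(n + 6*n))*n = (0*(7*n))*n = 0*n = 0)
1/(x(-11 - 39) + 953) = 1/(0 + 953) = 1/953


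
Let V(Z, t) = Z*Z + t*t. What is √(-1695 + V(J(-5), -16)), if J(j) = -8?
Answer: 5*I*√55 ≈ 37.081*I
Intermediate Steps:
V(Z, t) = Z² + t²
√(-1695 + V(J(-5), -16)) = √(-1695 + ((-8)² + (-16)²)) = √(-1695 + (64 + 256)) = √(-1695 + 320) = √(-1375) = 5*I*√55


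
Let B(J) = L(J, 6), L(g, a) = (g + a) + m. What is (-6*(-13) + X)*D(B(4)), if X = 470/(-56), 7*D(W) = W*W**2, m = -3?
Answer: 13643/4 ≈ 3410.8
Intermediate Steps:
L(g, a) = -3 + a + g (L(g, a) = (g + a) - 3 = (a + g) - 3 = -3 + a + g)
B(J) = 3 + J (B(J) = -3 + 6 + J = 3 + J)
D(W) = W**3/7 (D(W) = (W*W**2)/7 = W**3/7)
X = -235/28 (X = 470*(-1/56) = -235/28 ≈ -8.3929)
(-6*(-13) + X)*D(B(4)) = (-6*(-13) - 235/28)*((3 + 4)**3/7) = (78 - 235/28)*((1/7)*7**3) = 1949*((1/7)*343)/28 = (1949/28)*49 = 13643/4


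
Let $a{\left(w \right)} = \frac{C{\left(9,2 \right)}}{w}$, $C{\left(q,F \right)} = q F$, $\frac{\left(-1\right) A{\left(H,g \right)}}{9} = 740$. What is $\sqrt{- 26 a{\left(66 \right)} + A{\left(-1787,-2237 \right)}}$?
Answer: $\frac{i \sqrt{806718}}{11} \approx 81.652 i$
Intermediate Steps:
$A{\left(H,g \right)} = -6660$ ($A{\left(H,g \right)} = \left(-9\right) 740 = -6660$)
$C{\left(q,F \right)} = F q$
$a{\left(w \right)} = \frac{18}{w}$ ($a{\left(w \right)} = \frac{2 \cdot 9}{w} = \frac{18}{w}$)
$\sqrt{- 26 a{\left(66 \right)} + A{\left(-1787,-2237 \right)}} = \sqrt{- 26 \cdot \frac{18}{66} - 6660} = \sqrt{- 26 \cdot 18 \cdot \frac{1}{66} - 6660} = \sqrt{\left(-26\right) \frac{3}{11} - 6660} = \sqrt{- \frac{78}{11} - 6660} = \sqrt{- \frac{73338}{11}} = \frac{i \sqrt{806718}}{11}$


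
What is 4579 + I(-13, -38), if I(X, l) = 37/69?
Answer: 315988/69 ≈ 4579.5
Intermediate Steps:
I(X, l) = 37/69 (I(X, l) = 37*(1/69) = 37/69)
4579 + I(-13, -38) = 4579 + 37/69 = 315988/69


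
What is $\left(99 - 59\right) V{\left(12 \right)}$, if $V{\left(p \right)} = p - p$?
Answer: $0$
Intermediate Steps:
$V{\left(p \right)} = 0$
$\left(99 - 59\right) V{\left(12 \right)} = \left(99 - 59\right) 0 = 40 \cdot 0 = 0$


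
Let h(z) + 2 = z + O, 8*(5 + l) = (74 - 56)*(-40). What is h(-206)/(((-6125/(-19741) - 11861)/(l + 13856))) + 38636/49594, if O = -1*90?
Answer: 111773670174193/322556449954 ≈ 346.52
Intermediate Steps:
l = -95 (l = -5 + ((74 - 56)*(-40))/8 = -5 + (18*(-40))/8 = -5 + (1/8)*(-720) = -5 - 90 = -95)
O = -90
h(z) = -92 + z (h(z) = -2 + (z - 90) = -2 + (-90 + z) = -92 + z)
h(-206)/(((-6125/(-19741) - 11861)/(l + 13856))) + 38636/49594 = (-92 - 206)/(((-6125/(-19741) - 11861)/(-95 + 13856))) + 38636/49594 = -298*13761/(-6125*(-1/19741) - 11861) + 38636*(1/49594) = -298*13761/(6125/19741 - 11861) + 19318/24797 = -298/((-234141876/19741*1/13761)) + 19318/24797 = -298/(-26015764/30183989) + 19318/24797 = -298*(-30183989/26015764) + 19318/24797 = 4497414361/13007882 + 19318/24797 = 111773670174193/322556449954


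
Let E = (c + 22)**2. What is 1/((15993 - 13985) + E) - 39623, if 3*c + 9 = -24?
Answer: -84357366/2129 ≈ -39623.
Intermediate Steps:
c = -11 (c = -3 + (1/3)*(-24) = -3 - 8 = -11)
E = 121 (E = (-11 + 22)**2 = 11**2 = 121)
1/((15993 - 13985) + E) - 39623 = 1/((15993 - 13985) + 121) - 39623 = 1/(2008 + 121) - 39623 = 1/2129 - 39623 = -84357366/2129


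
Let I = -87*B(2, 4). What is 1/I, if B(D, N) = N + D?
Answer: -1/522 ≈ -0.0019157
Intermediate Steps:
B(D, N) = D + N
I = -522 (I = -87*(2 + 4) = -87*6 = -522)
1/I = 1/(-522) = -1/522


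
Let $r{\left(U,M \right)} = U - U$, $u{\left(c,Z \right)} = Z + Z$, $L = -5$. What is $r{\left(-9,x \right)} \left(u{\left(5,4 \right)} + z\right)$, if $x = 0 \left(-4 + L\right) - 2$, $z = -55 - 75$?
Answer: $0$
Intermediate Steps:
$u{\left(c,Z \right)} = 2 Z$
$z = -130$
$x = -2$ ($x = 0 \left(-4 - 5\right) - 2 = 0 \left(-9\right) - 2 = 0 - 2 = -2$)
$r{\left(U,M \right)} = 0$
$r{\left(-9,x \right)} \left(u{\left(5,4 \right)} + z\right) = 0 \left(2 \cdot 4 - 130\right) = 0 \left(8 - 130\right) = 0 \left(-122\right) = 0$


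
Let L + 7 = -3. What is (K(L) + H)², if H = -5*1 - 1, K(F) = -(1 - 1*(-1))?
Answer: 64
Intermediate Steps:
L = -10 (L = -7 - 3 = -10)
K(F) = -2 (K(F) = -(1 + 1) = -1*2 = -2)
H = -6 (H = -5 - 1 = -6)
(K(L) + H)² = (-2 - 6)² = (-8)² = 64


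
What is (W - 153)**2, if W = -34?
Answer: 34969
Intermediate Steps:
(W - 153)**2 = (-34 - 153)**2 = (-187)**2 = 34969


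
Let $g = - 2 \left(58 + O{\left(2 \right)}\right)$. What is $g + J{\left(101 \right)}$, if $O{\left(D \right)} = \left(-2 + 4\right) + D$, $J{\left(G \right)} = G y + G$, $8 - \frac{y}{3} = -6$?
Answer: $4219$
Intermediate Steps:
$y = 42$ ($y = 24 - -18 = 24 + 18 = 42$)
$J{\left(G \right)} = 43 G$ ($J{\left(G \right)} = G 42 + G = 42 G + G = 43 G$)
$O{\left(D \right)} = 2 + D$
$g = -124$ ($g = - 2 \left(58 + \left(2 + 2\right)\right) = - 2 \left(58 + 4\right) = \left(-2\right) 62 = -124$)
$g + J{\left(101 \right)} = -124 + 43 \cdot 101 = -124 + 4343 = 4219$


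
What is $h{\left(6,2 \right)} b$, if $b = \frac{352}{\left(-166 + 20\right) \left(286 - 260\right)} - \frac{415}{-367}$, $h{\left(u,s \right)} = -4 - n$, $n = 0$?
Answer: $- \frac{1446156}{348283} \approx -4.1522$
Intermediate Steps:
$h{\left(u,s \right)} = -4$ ($h{\left(u,s \right)} = -4 - 0 = -4 + 0 = -4$)
$b = \frac{361539}{348283}$ ($b = \frac{352}{\left(-146\right) 26} - - \frac{415}{367} = \frac{352}{-3796} + \frac{415}{367} = 352 \left(- \frac{1}{3796}\right) + \frac{415}{367} = - \frac{88}{949} + \frac{415}{367} = \frac{361539}{348283} \approx 1.0381$)
$h{\left(6,2 \right)} b = \left(-4\right) \frac{361539}{348283} = - \frac{1446156}{348283}$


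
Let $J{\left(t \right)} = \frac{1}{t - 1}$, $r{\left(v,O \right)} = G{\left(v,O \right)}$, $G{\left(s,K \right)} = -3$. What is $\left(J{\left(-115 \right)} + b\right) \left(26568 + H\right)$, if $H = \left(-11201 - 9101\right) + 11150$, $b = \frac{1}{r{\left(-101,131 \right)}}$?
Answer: $- \frac{518126}{87} \approx -5955.5$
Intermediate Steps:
$r{\left(v,O \right)} = -3$
$b = - \frac{1}{3}$ ($b = \frac{1}{-3} = - \frac{1}{3} \approx -0.33333$)
$H = -9152$ ($H = -20302 + 11150 = -9152$)
$J{\left(t \right)} = \frac{1}{-1 + t}$
$\left(J{\left(-115 \right)} + b\right) \left(26568 + H\right) = \left(\frac{1}{-1 - 115} - \frac{1}{3}\right) \left(26568 - 9152\right) = \left(\frac{1}{-116} - \frac{1}{3}\right) 17416 = \left(- \frac{1}{116} - \frac{1}{3}\right) 17416 = \left(- \frac{119}{348}\right) 17416 = - \frac{518126}{87}$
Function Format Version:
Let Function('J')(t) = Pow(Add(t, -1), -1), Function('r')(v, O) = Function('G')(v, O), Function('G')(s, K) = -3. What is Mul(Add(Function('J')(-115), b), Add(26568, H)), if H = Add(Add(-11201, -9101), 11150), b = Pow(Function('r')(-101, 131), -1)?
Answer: Rational(-518126, 87) ≈ -5955.5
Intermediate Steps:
Function('r')(v, O) = -3
b = Rational(-1, 3) (b = Pow(-3, -1) = Rational(-1, 3) ≈ -0.33333)
H = -9152 (H = Add(-20302, 11150) = -9152)
Function('J')(t) = Pow(Add(-1, t), -1)
Mul(Add(Function('J')(-115), b), Add(26568, H)) = Mul(Add(Pow(Add(-1, -115), -1), Rational(-1, 3)), Add(26568, -9152)) = Mul(Add(Pow(-116, -1), Rational(-1, 3)), 17416) = Mul(Add(Rational(-1, 116), Rational(-1, 3)), 17416) = Mul(Rational(-119, 348), 17416) = Rational(-518126, 87)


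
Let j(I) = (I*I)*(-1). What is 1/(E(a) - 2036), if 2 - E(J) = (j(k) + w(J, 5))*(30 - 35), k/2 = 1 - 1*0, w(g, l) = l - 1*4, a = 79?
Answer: -1/2049 ≈ -0.00048804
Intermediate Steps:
w(g, l) = -4 + l (w(g, l) = l - 4 = -4 + l)
k = 2 (k = 2*(1 - 1*0) = 2*(1 + 0) = 2*1 = 2)
j(I) = -I**2 (j(I) = I**2*(-1) = -I**2)
E(J) = -13 (E(J) = 2 - (-1*2**2 + (-4 + 5))*(30 - 35) = 2 - (-1*4 + 1)*(-5) = 2 - (-4 + 1)*(-5) = 2 - (-3)*(-5) = 2 - 1*15 = 2 - 15 = -13)
1/(E(a) - 2036) = 1/(-13 - 2036) = 1/(-2049) = -1/2049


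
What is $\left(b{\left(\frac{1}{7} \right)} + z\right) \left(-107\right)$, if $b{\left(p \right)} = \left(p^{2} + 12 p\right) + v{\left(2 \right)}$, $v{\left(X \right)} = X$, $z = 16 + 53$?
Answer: $- \frac{381348}{49} \approx -7782.6$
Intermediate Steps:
$z = 69$
$b{\left(p \right)} = 2 + p^{2} + 12 p$ ($b{\left(p \right)} = \left(p^{2} + 12 p\right) + 2 = 2 + p^{2} + 12 p$)
$\left(b{\left(\frac{1}{7} \right)} + z\right) \left(-107\right) = \left(\left(2 + \left(\frac{1}{7}\right)^{2} + \frac{12}{7}\right) + 69\right) \left(-107\right) = \left(\left(2 + \left(\frac{1}{7}\right)^{2} + 12 \cdot \frac{1}{7}\right) + 69\right) \left(-107\right) = \left(\left(2 + \frac{1}{49} + \frac{12}{7}\right) + 69\right) \left(-107\right) = \left(\frac{183}{49} + 69\right) \left(-107\right) = \frac{3564}{49} \left(-107\right) = - \frac{381348}{49}$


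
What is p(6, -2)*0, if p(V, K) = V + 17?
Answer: 0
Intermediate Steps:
p(V, K) = 17 + V
p(6, -2)*0 = (17 + 6)*0 = 23*0 = 0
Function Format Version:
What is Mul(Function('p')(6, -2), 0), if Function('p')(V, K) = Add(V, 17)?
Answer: 0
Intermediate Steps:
Function('p')(V, K) = Add(17, V)
Mul(Function('p')(6, -2), 0) = Mul(Add(17, 6), 0) = Mul(23, 0) = 0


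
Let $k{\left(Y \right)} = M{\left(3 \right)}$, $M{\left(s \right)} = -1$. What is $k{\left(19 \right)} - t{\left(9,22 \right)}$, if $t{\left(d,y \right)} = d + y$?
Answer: $-32$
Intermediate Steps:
$k{\left(Y \right)} = -1$
$k{\left(19 \right)} - t{\left(9,22 \right)} = -1 - \left(9 + 22\right) = -1 - 31 = -32$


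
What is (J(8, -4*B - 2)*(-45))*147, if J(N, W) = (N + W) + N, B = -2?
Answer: -145530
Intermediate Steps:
J(N, W) = W + 2*N
(J(8, -4*B - 2)*(-45))*147 = (((-4*(-2) - 2) + 2*8)*(-45))*147 = (((8 - 2) + 16)*(-45))*147 = ((6 + 16)*(-45))*147 = (22*(-45))*147 = -990*147 = -145530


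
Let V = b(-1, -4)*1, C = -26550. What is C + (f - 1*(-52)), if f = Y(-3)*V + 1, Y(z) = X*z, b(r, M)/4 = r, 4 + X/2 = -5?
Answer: -26713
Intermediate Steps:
X = -18 (X = -8 + 2*(-5) = -8 - 10 = -18)
b(r, M) = 4*r
Y(z) = -18*z
V = -4 (V = (4*(-1))*1 = -4*1 = -4)
f = -215 (f = -18*(-3)*(-4) + 1 = 54*(-4) + 1 = -216 + 1 = -215)
C + (f - 1*(-52)) = -26550 + (-215 - 1*(-52)) = -26550 + (-215 + 52) = -26550 - 163 = -26713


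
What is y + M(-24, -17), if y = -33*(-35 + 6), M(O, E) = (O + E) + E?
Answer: 899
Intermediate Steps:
M(O, E) = O + 2*E (M(O, E) = (E + O) + E = O + 2*E)
y = 957 (y = -33*(-29) = 957)
y + M(-24, -17) = 957 + (-24 + 2*(-17)) = 957 + (-24 - 34) = 957 - 58 = 899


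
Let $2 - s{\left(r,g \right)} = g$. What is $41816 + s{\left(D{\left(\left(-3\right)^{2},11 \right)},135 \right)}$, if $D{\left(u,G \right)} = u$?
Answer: $41683$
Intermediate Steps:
$s{\left(r,g \right)} = 2 - g$
$41816 + s{\left(D{\left(\left(-3\right)^{2},11 \right)},135 \right)} = 41816 + \left(2 - 135\right) = 41816 - 133 = 41683$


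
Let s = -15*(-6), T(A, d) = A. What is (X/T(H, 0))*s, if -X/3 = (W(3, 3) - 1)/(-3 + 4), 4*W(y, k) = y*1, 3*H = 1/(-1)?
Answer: -405/2 ≈ -202.50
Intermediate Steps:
H = -⅓ (H = (⅓)/(-1) = (⅓)*(-1) = -⅓ ≈ -0.33333)
W(y, k) = y/4 (W(y, k) = (y*1)/4 = y/4)
s = 90
X = ¾ (X = -3*((¼)*3 - 1)/(-3 + 4) = -3*(¾ - 1)/1 = -(-3)/4 = -3*(-¼) = ¾ ≈ 0.75000)
(X/T(H, 0))*s = (3/(4*(-⅓)))*90 = ((¾)*(-3))*90 = -9/4*90 = -405/2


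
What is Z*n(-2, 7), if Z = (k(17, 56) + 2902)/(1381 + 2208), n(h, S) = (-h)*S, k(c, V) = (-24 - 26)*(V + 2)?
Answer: 28/3589 ≈ 0.0078016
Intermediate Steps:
k(c, V) = -100 - 50*V (k(c, V) = -50*(2 + V) = -100 - 50*V)
n(h, S) = -S*h
Z = 2/3589 (Z = ((-100 - 50*56) + 2902)/(1381 + 2208) = ((-100 - 2800) + 2902)/3589 = (-2900 + 2902)*(1/3589) = 2*(1/3589) = 2/3589 ≈ 0.00055726)
Z*n(-2, 7) = 2*(-1*7*(-2))/3589 = (2/3589)*14 = 28/3589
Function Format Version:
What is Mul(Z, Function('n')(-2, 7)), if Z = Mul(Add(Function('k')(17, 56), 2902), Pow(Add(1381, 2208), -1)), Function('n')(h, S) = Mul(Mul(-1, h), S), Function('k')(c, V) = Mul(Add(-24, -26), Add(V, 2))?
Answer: Rational(28, 3589) ≈ 0.0078016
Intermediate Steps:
Function('k')(c, V) = Add(-100, Mul(-50, V)) (Function('k')(c, V) = Mul(-50, Add(2, V)) = Add(-100, Mul(-50, V)))
Function('n')(h, S) = Mul(-1, S, h)
Z = Rational(2, 3589) (Z = Mul(Add(Add(-100, Mul(-50, 56)), 2902), Pow(Add(1381, 2208), -1)) = Mul(Add(Add(-100, -2800), 2902), Pow(3589, -1)) = Mul(Add(-2900, 2902), Rational(1, 3589)) = Mul(2, Rational(1, 3589)) = Rational(2, 3589) ≈ 0.00055726)
Mul(Z, Function('n')(-2, 7)) = Mul(Rational(2, 3589), Mul(-1, 7, -2)) = Mul(Rational(2, 3589), 14) = Rational(28, 3589)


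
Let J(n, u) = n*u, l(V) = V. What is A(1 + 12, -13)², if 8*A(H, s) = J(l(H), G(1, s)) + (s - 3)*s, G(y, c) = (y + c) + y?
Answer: 4225/64 ≈ 66.016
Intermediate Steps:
G(y, c) = c + 2*y (G(y, c) = (c + y) + y = c + 2*y)
A(H, s) = H*(2 + s)/8 + s*(-3 + s)/8 (A(H, s) = (H*(s + 2*1) + (s - 3)*s)/8 = (H*(s + 2) + (-3 + s)*s)/8 = (H*(2 + s) + s*(-3 + s))/8 = H*(2 + s)/8 + s*(-3 + s)/8)
A(1 + 12, -13)² = (-3/8*(-13) + (⅛)*(-13)² + (1 + 12)*(2 - 13)/8)² = (39/8 + (⅛)*169 + (⅛)*13*(-11))² = (39/8 + 169/8 - 143/8)² = (65/8)² = 4225/64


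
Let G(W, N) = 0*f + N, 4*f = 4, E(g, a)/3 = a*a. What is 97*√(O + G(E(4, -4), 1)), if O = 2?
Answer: 97*√3 ≈ 168.01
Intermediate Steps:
E(g, a) = 3*a² (E(g, a) = 3*(a*a) = 3*a²)
f = 1 (f = (¼)*4 = 1)
G(W, N) = N (G(W, N) = 0*1 + N = 0 + N = N)
97*√(O + G(E(4, -4), 1)) = 97*√(2 + 1) = 97*√3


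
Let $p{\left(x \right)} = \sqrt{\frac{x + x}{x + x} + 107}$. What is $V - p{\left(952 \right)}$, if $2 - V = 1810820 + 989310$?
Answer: $-2800128 - 6 \sqrt{3} \approx -2.8001 \cdot 10^{6}$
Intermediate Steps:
$V = -2800128$ ($V = 2 - \left(1810820 + 989310\right) = 2 - 2800130 = -2800128$)
$p{\left(x \right)} = 6 \sqrt{3}$ ($p{\left(x \right)} = \sqrt{\frac{2 x}{2 x} + 107} = \sqrt{2 x \frac{1}{2 x} + 107} = \sqrt{1 + 107} = \sqrt{108} = 6 \sqrt{3}$)
$V - p{\left(952 \right)} = -2800128 - 6 \sqrt{3}$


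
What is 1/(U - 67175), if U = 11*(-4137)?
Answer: -1/112682 ≈ -8.8745e-6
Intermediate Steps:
U = -45507
1/(U - 67175) = 1/(-45507 - 67175) = 1/(-112682) = -1/112682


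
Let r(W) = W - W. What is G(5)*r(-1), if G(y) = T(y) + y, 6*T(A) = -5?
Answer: 0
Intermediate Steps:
T(A) = -5/6 (T(A) = (1/6)*(-5) = -5/6)
r(W) = 0
G(y) = -5/6 + y
G(5)*r(-1) = (-5/6 + 5)*0 = (25/6)*0 = 0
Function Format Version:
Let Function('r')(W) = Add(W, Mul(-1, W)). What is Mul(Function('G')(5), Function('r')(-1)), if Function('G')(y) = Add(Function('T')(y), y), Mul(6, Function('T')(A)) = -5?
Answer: 0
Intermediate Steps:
Function('T')(A) = Rational(-5, 6) (Function('T')(A) = Mul(Rational(1, 6), -5) = Rational(-5, 6))
Function('r')(W) = 0
Function('G')(y) = Add(Rational(-5, 6), y)
Mul(Function('G')(5), Function('r')(-1)) = Mul(Add(Rational(-5, 6), 5), 0) = Mul(Rational(25, 6), 0) = 0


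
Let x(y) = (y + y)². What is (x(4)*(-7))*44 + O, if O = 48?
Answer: -19664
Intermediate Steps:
x(y) = 4*y² (x(y) = (2*y)² = 4*y²)
(x(4)*(-7))*44 + O = ((4*4²)*(-7))*44 + 48 = ((4*16)*(-7))*44 + 48 = (64*(-7))*44 + 48 = -448*44 + 48 = -19712 + 48 = -19664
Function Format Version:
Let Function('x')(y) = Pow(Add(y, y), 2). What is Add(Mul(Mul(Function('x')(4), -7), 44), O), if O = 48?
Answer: -19664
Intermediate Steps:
Function('x')(y) = Mul(4, Pow(y, 2)) (Function('x')(y) = Pow(Mul(2, y), 2) = Mul(4, Pow(y, 2)))
Add(Mul(Mul(Function('x')(4), -7), 44), O) = Add(Mul(Mul(Mul(4, Pow(4, 2)), -7), 44), 48) = Add(Mul(Mul(Mul(4, 16), -7), 44), 48) = Add(Mul(Mul(64, -7), 44), 48) = Add(Mul(-448, 44), 48) = Add(-19712, 48) = -19664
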